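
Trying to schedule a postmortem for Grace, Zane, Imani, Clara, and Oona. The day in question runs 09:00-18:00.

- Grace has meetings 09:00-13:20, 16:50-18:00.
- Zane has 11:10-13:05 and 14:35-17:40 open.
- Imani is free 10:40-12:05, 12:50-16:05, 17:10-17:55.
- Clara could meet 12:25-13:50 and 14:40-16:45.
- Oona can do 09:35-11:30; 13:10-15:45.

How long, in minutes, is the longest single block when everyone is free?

Grace free: 13:20-16:50 (invert busy blocks within the working day).
Zane free: 11:10-13:05, 14:35-17:40.
Imani free: 10:40-12:05, 12:50-16:05, 17:10-17:55.
Clara free: 12:25-13:50, 14:40-16:45.
Oona free: 09:35-11:30, 13:10-15:45.
Grace ∩ Zane: 14:35-16:50.
Grace ∩ Zane ∩ Imani: 14:35-16:05.
Grace ∩ Zane ∩ Imani ∩ Clara: 14:40-16:05.
Grace ∩ Zane ∩ Imani ∩ Clara ∩ Oona: 14:40-15:45.
The longest is 14:40-15:45 at 65 minutes.

65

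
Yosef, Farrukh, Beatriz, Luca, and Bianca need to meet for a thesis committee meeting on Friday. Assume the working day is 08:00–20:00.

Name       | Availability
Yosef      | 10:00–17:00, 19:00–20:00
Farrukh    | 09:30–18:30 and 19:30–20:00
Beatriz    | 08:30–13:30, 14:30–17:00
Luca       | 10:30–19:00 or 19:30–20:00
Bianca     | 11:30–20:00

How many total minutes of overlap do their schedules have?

Yosef ∩ Farrukh: 10:00-17:00, 19:30-20:00.
Yosef ∩ Farrukh ∩ Beatriz: 10:00-13:30, 14:30-17:00.
Yosef ∩ Farrukh ∩ Beatriz ∩ Luca: 10:30-13:30, 14:30-17:00.
Yosef ∩ Farrukh ∩ Beatriz ∩ Luca ∩ Bianca: 11:30-13:30, 14:30-17:00.
Those are the intersection windows.
Summing the common windows: 120 + 150 = 270 minutes.

270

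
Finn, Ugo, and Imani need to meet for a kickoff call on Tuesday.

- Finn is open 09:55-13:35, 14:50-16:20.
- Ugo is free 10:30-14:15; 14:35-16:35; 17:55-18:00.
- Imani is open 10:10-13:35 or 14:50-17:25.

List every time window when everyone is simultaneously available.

10:30-13:35, 14:50-16:20

Finn ∩ Ugo: 10:30-13:35, 14:50-16:20.
Finn ∩ Ugo ∩ Imani: 10:30-13:35, 14:50-16:20.
So the common availability across everyone is 10:30-13:35, 14:50-16:20.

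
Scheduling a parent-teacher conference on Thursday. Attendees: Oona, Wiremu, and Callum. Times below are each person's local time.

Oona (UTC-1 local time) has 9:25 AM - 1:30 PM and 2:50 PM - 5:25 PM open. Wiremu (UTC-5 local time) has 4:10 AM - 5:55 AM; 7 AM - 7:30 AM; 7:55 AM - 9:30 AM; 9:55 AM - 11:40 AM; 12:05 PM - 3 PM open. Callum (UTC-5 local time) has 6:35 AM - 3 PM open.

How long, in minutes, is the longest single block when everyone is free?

95

Oona in UTC: 10:25-14:30, 15:50-18:25 (add 1h to convert from UTC-1).
Wiremu in UTC: 09:10-10:55, 12:00-12:30, 12:55-14:30, 14:55-16:40, 17:05-20:00 (add 5h to convert from UTC-5).
Callum in UTC: 11:35-20:00 (add 5h to convert from UTC-5).
Oona ∩ Wiremu: 10:25-10:55, 12:00-12:30, 12:55-14:30, 15:50-16:40, 17:05-18:25.
Oona ∩ Wiremu ∩ Callum: 12:00-12:30, 12:55-14:30, 15:50-16:40, 17:05-18:25.
The longest is 12:55-14:30 at 95 minutes.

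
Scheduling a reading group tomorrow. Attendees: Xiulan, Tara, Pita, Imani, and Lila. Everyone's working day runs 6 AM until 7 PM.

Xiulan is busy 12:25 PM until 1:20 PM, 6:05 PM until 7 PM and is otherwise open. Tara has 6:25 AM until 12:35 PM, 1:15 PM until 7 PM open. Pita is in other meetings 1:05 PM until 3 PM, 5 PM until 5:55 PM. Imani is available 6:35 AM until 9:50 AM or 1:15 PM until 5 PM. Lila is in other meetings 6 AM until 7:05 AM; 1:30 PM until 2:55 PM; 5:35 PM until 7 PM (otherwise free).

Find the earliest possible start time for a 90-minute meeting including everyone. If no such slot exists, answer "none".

07:05

Xiulan free: 06:00-12:25, 13:20-18:05 (invert busy blocks within the working day).
Tara free: 06:25-12:35, 13:15-19:00.
Pita free: 06:00-13:05, 15:00-17:00, 17:55-19:00 (invert busy blocks within the working day).
Imani free: 06:35-09:50, 13:15-17:00.
Lila free: 07:05-13:30, 14:55-17:35 (invert busy blocks within the working day).
Xiulan ∩ Tara: 06:25-12:25, 13:20-18:05.
Xiulan ∩ Tara ∩ Pita: 06:25-12:25, 15:00-17:00, 17:55-18:05.
Xiulan ∩ Tara ∩ Pita ∩ Imani: 06:35-09:50, 15:00-17:00.
Xiulan ∩ Tara ∩ Pita ∩ Imani ∩ Lila: 07:05-09:50, 15:00-17:00.
The first common window of at least 90 minutes is 07:05-09:50, so the earliest start is 07:05.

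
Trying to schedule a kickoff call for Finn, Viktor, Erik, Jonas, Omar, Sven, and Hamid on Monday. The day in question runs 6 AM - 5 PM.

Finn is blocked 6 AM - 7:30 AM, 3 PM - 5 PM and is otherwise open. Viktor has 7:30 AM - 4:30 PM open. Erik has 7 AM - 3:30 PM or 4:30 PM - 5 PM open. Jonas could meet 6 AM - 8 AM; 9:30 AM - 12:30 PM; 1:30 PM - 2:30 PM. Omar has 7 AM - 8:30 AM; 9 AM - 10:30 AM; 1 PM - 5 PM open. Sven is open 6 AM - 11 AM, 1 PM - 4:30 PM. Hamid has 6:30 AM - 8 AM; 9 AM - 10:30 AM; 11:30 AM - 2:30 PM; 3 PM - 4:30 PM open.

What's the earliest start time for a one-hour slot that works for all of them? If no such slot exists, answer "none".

Finn free: 07:30-15:00 (invert busy blocks within the working day).
Viktor free: 07:30-16:30.
Erik free: 07:00-15:30, 16:30-17:00.
Jonas free: 06:00-08:00, 09:30-12:30, 13:30-14:30.
Omar free: 07:00-08:30, 09:00-10:30, 13:00-17:00.
Sven free: 06:00-11:00, 13:00-16:30.
Hamid free: 06:30-08:00, 09:00-10:30, 11:30-14:30, 15:00-16:30.
Finn ∩ Viktor: 07:30-15:00.
Finn ∩ Viktor ∩ Erik: 07:30-15:00.
Finn ∩ Viktor ∩ Erik ∩ Jonas: 07:30-08:00, 09:30-12:30, 13:30-14:30.
Finn ∩ Viktor ∩ Erik ∩ Jonas ∩ Omar: 07:30-08:00, 09:30-10:30, 13:30-14:30.
Finn ∩ Viktor ∩ Erik ∩ Jonas ∩ Omar ∩ Sven: 07:30-08:00, 09:30-10:30, 13:30-14:30.
Finn ∩ Viktor ∩ Erik ∩ Jonas ∩ Omar ∩ Sven ∩ Hamid: 07:30-08:00, 09:30-10:30, 13:30-14:30.
So the common availability across everyone is 07:30-08:00, 09:30-10:30, 13:30-14:30.
The first common window of at least 60 minutes is 09:30-10:30, so the earliest start is 09:30.

09:30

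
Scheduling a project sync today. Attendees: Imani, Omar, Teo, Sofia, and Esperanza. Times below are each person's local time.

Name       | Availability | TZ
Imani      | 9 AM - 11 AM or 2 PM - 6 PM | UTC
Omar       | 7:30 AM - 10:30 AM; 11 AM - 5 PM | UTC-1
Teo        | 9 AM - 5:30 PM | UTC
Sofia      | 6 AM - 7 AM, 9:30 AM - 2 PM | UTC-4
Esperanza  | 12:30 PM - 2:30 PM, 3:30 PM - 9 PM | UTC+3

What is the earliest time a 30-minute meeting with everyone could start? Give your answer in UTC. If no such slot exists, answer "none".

Imani in UTC: 09:00-11:00, 14:00-18:00.
Omar in UTC: 08:30-11:30, 12:00-18:00 (add 1h to convert from UTC-1).
Teo in UTC: 09:00-17:30.
Sofia in UTC: 10:00-11:00, 13:30-18:00 (add 4h to convert from UTC-4).
Esperanza in UTC: 09:30-11:30, 12:30-18:00 (subtract 3h to convert from UTC+3).
Imani ∩ Omar: 09:00-11:00, 14:00-18:00.
Imani ∩ Omar ∩ Teo: 09:00-11:00, 14:00-17:30.
Imani ∩ Omar ∩ Teo ∩ Sofia: 10:00-11:00, 14:00-17:30.
Imani ∩ Omar ∩ Teo ∩ Sofia ∩ Esperanza: 10:00-11:00, 14:00-17:30.
Those are the intersection windows.
The first common window of at least 30 minutes is 10:00-11:00, so the earliest start is 10:00.

10:00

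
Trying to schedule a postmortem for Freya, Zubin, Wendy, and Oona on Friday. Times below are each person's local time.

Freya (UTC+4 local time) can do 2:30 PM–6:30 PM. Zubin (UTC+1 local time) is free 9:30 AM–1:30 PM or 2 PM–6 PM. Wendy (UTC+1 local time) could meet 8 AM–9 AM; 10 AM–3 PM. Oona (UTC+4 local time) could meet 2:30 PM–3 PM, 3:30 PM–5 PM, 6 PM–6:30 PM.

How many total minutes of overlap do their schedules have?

Freya in UTC: 10:30-14:30 (subtract 4h to convert from UTC+4).
Zubin in UTC: 08:30-12:30, 13:00-17:00 (subtract 1h to convert from UTC+1).
Wendy in UTC: 07:00-08:00, 09:00-14:00 (subtract 1h to convert from UTC+1).
Oona in UTC: 10:30-11:00, 11:30-13:00, 14:00-14:30 (subtract 4h to convert from UTC+4).
Freya ∩ Zubin: 10:30-12:30, 13:00-14:30.
Freya ∩ Zubin ∩ Wendy: 10:30-12:30, 13:00-14:00.
Freya ∩ Zubin ∩ Wendy ∩ Oona: 10:30-11:00, 11:30-12:30.
Summing the common windows: 30 + 60 = 90 minutes.

90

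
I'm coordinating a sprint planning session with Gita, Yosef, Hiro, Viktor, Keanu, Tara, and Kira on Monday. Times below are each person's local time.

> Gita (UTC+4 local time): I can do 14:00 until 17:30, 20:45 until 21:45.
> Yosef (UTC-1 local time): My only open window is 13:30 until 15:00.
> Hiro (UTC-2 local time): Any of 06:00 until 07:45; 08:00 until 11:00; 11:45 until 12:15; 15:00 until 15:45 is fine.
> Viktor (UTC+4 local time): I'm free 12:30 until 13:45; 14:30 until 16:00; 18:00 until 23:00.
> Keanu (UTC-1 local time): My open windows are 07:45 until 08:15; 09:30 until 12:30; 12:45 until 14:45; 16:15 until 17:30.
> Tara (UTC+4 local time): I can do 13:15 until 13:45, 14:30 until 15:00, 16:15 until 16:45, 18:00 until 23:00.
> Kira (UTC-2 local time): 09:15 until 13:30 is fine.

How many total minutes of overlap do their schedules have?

0

Gita in UTC: 10:00-13:30, 16:45-17:45 (subtract 4h to convert from UTC+4).
Yosef in UTC: 14:30-16:00 (add 1h to convert from UTC-1).
Hiro in UTC: 08:00-09:45, 10:00-13:00, 13:45-14:15, 17:00-17:45 (add 2h to convert from UTC-2).
Viktor in UTC: 08:30-09:45, 10:30-12:00, 14:00-19:00 (subtract 4h to convert from UTC+4).
Keanu in UTC: 08:45-09:15, 10:30-13:30, 13:45-15:45, 17:15-18:30 (add 1h to convert from UTC-1).
Tara in UTC: 09:15-09:45, 10:30-11:00, 12:15-12:45, 14:00-19:00 (subtract 4h to convert from UTC+4).
Kira in UTC: 11:15-15:30 (add 2h to convert from UTC-2).
Gita ∩ Yosef: ∅.
Gita ∩ Yosef ∩ Hiro: ∅.
Gita ∩ Yosef ∩ Hiro ∩ Viktor: ∅.
Gita ∩ Yosef ∩ Hiro ∩ Viktor ∩ Keanu: ∅.
Gita ∩ Yosef ∩ Hiro ∩ Viktor ∩ Keanu ∩ Tara: ∅.
Gita ∩ Yosef ∩ Hiro ∩ Viktor ∩ Keanu ∩ Tara ∩ Kira: ∅.
There is no time when everyone is free.
There is no common window, so the total is 0 minutes.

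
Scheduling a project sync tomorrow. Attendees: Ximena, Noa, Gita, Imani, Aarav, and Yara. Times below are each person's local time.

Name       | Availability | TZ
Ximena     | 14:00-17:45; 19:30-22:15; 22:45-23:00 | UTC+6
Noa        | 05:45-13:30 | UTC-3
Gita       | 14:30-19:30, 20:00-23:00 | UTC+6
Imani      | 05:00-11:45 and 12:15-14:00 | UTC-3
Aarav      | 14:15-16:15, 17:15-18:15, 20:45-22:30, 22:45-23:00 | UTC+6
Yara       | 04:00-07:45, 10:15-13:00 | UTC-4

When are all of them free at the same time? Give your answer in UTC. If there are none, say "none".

08:45-10:15, 11:15-11:45, 15:15-16:15

Ximena in UTC: 08:00-11:45, 13:30-16:15, 16:45-17:00 (subtract 6h to convert from UTC+6).
Noa in UTC: 08:45-16:30 (add 3h to convert from UTC-3).
Gita in UTC: 08:30-13:30, 14:00-17:00 (subtract 6h to convert from UTC+6).
Imani in UTC: 08:00-14:45, 15:15-17:00 (add 3h to convert from UTC-3).
Aarav in UTC: 08:15-10:15, 11:15-12:15, 14:45-16:30, 16:45-17:00 (subtract 6h to convert from UTC+6).
Yara in UTC: 08:00-11:45, 14:15-17:00 (add 4h to convert from UTC-4).
Ximena ∩ Noa: 08:45-11:45, 13:30-16:15.
Ximena ∩ Noa ∩ Gita: 08:45-11:45, 14:00-16:15.
Ximena ∩ Noa ∩ Gita ∩ Imani: 08:45-11:45, 14:00-14:45, 15:15-16:15.
Ximena ∩ Noa ∩ Gita ∩ Imani ∩ Aarav: 08:45-10:15, 11:15-11:45, 15:15-16:15.
Ximena ∩ Noa ∩ Gita ∩ Imani ∩ Aarav ∩ Yara: 08:45-10:15, 11:15-11:45, 15:15-16:15.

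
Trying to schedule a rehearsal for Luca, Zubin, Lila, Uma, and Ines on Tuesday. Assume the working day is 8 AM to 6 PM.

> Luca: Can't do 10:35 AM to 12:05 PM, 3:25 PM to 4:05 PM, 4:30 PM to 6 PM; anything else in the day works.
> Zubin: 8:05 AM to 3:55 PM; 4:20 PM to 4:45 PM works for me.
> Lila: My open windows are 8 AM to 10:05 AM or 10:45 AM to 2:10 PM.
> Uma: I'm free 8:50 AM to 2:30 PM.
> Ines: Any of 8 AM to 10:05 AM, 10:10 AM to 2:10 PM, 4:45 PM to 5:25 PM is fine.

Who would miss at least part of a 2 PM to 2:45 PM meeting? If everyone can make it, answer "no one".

Ines, Lila, Uma

Luca free: 08:00-10:35, 12:05-15:25, 16:05-16:30 (invert busy blocks within the working day).
Zubin free: 08:05-15:55, 16:20-16:45.
Lila free: 08:00-10:05, 10:45-14:10.
Uma free: 08:50-14:30.
Ines free: 08:00-10:05, 10:10-14:10, 16:45-17:25.
Luca: free for 14:00-14:45. Zubin: free for 14:00-14:45. Lila: not fully free for 14:00-14:45. Uma: not fully free for 14:00-14:45. Ines: not fully free for 14:00-14:45.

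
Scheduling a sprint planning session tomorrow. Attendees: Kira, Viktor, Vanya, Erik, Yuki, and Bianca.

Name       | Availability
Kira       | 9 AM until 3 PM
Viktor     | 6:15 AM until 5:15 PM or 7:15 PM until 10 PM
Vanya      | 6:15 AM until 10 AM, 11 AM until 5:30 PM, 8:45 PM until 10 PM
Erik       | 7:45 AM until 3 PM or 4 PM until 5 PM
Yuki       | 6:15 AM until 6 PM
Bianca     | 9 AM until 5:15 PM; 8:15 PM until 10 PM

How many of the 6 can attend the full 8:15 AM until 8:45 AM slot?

Viktor, Vanya, Erik, and Yuki can make the full 08:15-08:45 slot — that's 4.

4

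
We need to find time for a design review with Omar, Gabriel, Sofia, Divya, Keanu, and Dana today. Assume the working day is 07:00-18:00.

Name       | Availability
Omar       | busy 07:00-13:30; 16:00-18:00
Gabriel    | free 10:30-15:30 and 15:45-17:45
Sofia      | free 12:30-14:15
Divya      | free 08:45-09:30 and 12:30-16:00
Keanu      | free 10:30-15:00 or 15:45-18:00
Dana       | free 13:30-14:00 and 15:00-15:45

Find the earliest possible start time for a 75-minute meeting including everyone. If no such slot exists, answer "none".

none

Omar free: 13:30-16:00 (invert busy blocks within the working day).
Gabriel free: 10:30-15:30, 15:45-17:45.
Sofia free: 12:30-14:15.
Divya free: 08:45-09:30, 12:30-16:00.
Keanu free: 10:30-15:00, 15:45-18:00.
Dana free: 13:30-14:00, 15:00-15:45.
Omar ∩ Gabriel: 13:30-15:30, 15:45-16:00.
Omar ∩ Gabriel ∩ Sofia: 13:30-14:15.
Omar ∩ Gabriel ∩ Sofia ∩ Divya: 13:30-14:15.
Omar ∩ Gabriel ∩ Sofia ∩ Divya ∩ Keanu: 13:30-14:15.
Omar ∩ Gabriel ∩ Sofia ∩ Divya ∩ Keanu ∩ Dana: 13:30-14:00.
No common window is at least 75 minutes long.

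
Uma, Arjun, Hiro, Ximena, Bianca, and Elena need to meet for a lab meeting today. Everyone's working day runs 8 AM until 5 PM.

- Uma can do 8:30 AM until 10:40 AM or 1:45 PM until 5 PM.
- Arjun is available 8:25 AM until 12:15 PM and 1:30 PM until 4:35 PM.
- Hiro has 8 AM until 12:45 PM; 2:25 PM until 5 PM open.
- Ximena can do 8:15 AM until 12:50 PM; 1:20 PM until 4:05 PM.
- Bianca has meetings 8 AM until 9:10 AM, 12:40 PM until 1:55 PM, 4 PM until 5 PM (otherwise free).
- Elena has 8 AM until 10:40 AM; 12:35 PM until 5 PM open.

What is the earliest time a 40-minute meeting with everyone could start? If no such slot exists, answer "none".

09:10

Uma free: 08:30-10:40, 13:45-17:00.
Arjun free: 08:25-12:15, 13:30-16:35.
Hiro free: 08:00-12:45, 14:25-17:00.
Ximena free: 08:15-12:50, 13:20-16:05.
Bianca free: 09:10-12:40, 13:55-16:00 (invert busy blocks within the working day).
Elena free: 08:00-10:40, 12:35-17:00.
Uma ∩ Arjun: 08:30-10:40, 13:45-16:35.
Uma ∩ Arjun ∩ Hiro: 08:30-10:40, 14:25-16:35.
Uma ∩ Arjun ∩ Hiro ∩ Ximena: 08:30-10:40, 14:25-16:05.
Uma ∩ Arjun ∩ Hiro ∩ Ximena ∩ Bianca: 09:10-10:40, 14:25-16:00.
Uma ∩ Arjun ∩ Hiro ∩ Ximena ∩ Bianca ∩ Elena: 09:10-10:40, 14:25-16:00.
The first common window of at least 40 minutes is 09:10-10:40, so the earliest start is 09:10.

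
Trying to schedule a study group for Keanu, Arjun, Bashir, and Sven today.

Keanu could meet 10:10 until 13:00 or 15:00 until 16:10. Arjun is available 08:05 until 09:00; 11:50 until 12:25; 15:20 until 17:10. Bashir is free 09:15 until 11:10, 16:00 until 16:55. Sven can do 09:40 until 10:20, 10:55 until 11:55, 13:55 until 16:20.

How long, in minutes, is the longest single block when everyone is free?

Keanu ∩ Arjun: 11:50-12:25, 15:20-16:10.
Keanu ∩ Arjun ∩ Bashir: 16:00-16:10.
Keanu ∩ Arjun ∩ Bashir ∩ Sven: 16:00-16:10.
So the common availability across everyone is 16:00-16:10.
The longest is 16:00-16:10 at 10 minutes.

10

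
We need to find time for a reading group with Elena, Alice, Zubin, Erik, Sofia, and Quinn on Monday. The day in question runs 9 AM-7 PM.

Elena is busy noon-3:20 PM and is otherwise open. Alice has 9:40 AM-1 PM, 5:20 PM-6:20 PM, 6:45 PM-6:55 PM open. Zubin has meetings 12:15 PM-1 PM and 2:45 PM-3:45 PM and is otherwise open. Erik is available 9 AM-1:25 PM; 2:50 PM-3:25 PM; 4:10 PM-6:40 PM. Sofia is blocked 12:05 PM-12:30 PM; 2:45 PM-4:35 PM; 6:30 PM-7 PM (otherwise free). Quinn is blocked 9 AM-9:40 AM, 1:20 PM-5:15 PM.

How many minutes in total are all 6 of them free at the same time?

200

Elena free: 09:00-12:00, 15:20-19:00 (invert busy blocks within the working day).
Alice free: 09:40-13:00, 17:20-18:20, 18:45-18:55.
Zubin free: 09:00-12:15, 13:00-14:45, 15:45-19:00 (invert busy blocks within the working day).
Erik free: 09:00-13:25, 14:50-15:25, 16:10-18:40.
Sofia free: 09:00-12:05, 12:30-14:45, 16:35-18:30 (invert busy blocks within the working day).
Quinn free: 09:40-13:20, 17:15-19:00 (invert busy blocks within the working day).
Elena ∩ Alice: 09:40-12:00, 17:20-18:20, 18:45-18:55.
Elena ∩ Alice ∩ Zubin: 09:40-12:00, 17:20-18:20, 18:45-18:55.
Elena ∩ Alice ∩ Zubin ∩ Erik: 09:40-12:00, 17:20-18:20.
Elena ∩ Alice ∩ Zubin ∩ Erik ∩ Sofia: 09:40-12:00, 17:20-18:20.
Elena ∩ Alice ∩ Zubin ∩ Erik ∩ Sofia ∩ Quinn: 09:40-12:00, 17:20-18:20.
Summing the common windows: 140 + 60 = 200 minutes.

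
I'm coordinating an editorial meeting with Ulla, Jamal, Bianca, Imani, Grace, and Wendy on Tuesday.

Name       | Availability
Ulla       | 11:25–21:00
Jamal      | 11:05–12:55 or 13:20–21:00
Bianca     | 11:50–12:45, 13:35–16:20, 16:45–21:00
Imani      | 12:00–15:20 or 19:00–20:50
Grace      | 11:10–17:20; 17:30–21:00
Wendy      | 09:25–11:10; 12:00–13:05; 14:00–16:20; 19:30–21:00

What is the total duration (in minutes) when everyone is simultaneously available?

205

Ulla ∩ Jamal: 11:25-12:55, 13:20-21:00.
Ulla ∩ Jamal ∩ Bianca: 11:50-12:45, 13:35-16:20, 16:45-21:00.
Ulla ∩ Jamal ∩ Bianca ∩ Imani: 12:00-12:45, 13:35-15:20, 19:00-20:50.
Ulla ∩ Jamal ∩ Bianca ∩ Imani ∩ Grace: 12:00-12:45, 13:35-15:20, 19:00-20:50.
Ulla ∩ Jamal ∩ Bianca ∩ Imani ∩ Grace ∩ Wendy: 12:00-12:45, 14:00-15:20, 19:30-20:50.
Summing the common windows: 45 + 80 + 80 = 205 minutes.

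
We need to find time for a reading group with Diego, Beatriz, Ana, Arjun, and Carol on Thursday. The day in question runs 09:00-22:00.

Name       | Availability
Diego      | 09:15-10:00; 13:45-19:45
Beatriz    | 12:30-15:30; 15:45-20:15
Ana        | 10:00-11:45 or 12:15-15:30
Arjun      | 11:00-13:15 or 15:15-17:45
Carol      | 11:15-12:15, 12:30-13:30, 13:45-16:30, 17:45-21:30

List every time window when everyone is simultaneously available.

Diego ∩ Beatriz: 13:45-15:30, 15:45-19:45.
Diego ∩ Beatriz ∩ Ana: 13:45-15:30.
Diego ∩ Beatriz ∩ Ana ∩ Arjun: 15:15-15:30.
Diego ∩ Beatriz ∩ Ana ∩ Arjun ∩ Carol: 15:15-15:30.
Those are the intersection windows.

15:15-15:30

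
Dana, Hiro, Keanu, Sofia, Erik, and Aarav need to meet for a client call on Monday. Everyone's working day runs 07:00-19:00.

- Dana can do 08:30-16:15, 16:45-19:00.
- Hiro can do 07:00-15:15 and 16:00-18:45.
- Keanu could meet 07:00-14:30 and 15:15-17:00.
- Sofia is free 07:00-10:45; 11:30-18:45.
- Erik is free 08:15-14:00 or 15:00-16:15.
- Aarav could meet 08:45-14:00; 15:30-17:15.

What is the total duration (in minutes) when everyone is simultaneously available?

Dana ∩ Hiro: 08:30-15:15, 16:00-16:15, 16:45-18:45.
Dana ∩ Hiro ∩ Keanu: 08:30-14:30, 16:00-16:15, 16:45-17:00.
Dana ∩ Hiro ∩ Keanu ∩ Sofia: 08:30-10:45, 11:30-14:30, 16:00-16:15, 16:45-17:00.
Dana ∩ Hiro ∩ Keanu ∩ Sofia ∩ Erik: 08:30-10:45, 11:30-14:00, 16:00-16:15.
Dana ∩ Hiro ∩ Keanu ∩ Sofia ∩ Erik ∩ Aarav: 08:45-10:45, 11:30-14:00, 16:00-16:15.
Summing the common windows: 120 + 150 + 15 = 285 minutes.

285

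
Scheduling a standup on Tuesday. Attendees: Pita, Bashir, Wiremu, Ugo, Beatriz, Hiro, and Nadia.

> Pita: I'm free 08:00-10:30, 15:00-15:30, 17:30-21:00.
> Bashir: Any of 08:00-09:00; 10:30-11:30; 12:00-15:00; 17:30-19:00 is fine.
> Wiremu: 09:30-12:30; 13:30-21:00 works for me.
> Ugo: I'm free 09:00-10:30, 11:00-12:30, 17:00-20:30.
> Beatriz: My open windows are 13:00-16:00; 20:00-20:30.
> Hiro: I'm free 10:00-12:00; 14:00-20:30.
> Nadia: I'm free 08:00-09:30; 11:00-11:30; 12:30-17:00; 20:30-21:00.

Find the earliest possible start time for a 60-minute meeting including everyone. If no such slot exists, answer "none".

none

Pita ∩ Bashir: 08:00-09:00, 17:30-19:00.
Pita ∩ Bashir ∩ Wiremu: 17:30-19:00.
Pita ∩ Bashir ∩ Wiremu ∩ Ugo: 17:30-19:00.
Pita ∩ Bashir ∩ Wiremu ∩ Ugo ∩ Beatriz: ∅.
Pita ∩ Bashir ∩ Wiremu ∩ Ugo ∩ Beatriz ∩ Hiro: ∅.
Pita ∩ Bashir ∩ Wiremu ∩ Ugo ∩ Beatriz ∩ Hiro ∩ Nadia: ∅.
There is no time when everyone is free.
No common window is at least 60 minutes long.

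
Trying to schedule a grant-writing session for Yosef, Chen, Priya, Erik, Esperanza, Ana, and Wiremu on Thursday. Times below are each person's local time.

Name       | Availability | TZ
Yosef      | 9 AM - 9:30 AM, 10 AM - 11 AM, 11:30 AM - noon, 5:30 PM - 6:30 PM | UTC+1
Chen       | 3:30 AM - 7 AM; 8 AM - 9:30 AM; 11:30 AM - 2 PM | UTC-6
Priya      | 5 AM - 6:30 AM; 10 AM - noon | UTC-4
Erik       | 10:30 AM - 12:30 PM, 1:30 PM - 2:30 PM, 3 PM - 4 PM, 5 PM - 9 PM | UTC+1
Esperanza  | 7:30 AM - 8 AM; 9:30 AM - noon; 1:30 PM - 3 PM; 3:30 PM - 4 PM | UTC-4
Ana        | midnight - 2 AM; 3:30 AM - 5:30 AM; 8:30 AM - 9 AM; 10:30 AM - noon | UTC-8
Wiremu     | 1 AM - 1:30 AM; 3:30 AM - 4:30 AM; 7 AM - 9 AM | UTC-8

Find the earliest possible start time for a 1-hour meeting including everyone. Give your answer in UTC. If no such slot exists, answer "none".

Yosef in UTC: 08:00-08:30, 09:00-10:00, 10:30-11:00, 16:30-17:30 (subtract 1h to convert from UTC+1).
Chen in UTC: 09:30-13:00, 14:00-15:30, 17:30-20:00 (add 6h to convert from UTC-6).
Priya in UTC: 09:00-10:30, 14:00-16:00 (add 4h to convert from UTC-4).
Erik in UTC: 09:30-11:30, 12:30-13:30, 14:00-15:00, 16:00-20:00 (subtract 1h to convert from UTC+1).
Esperanza in UTC: 11:30-12:00, 13:30-16:00, 17:30-19:00, 19:30-20:00 (add 4h to convert from UTC-4).
Ana in UTC: 08:00-10:00, 11:30-13:30, 16:30-17:00, 18:30-20:00 (add 8h to convert from UTC-8).
Wiremu in UTC: 09:00-09:30, 11:30-12:30, 15:00-17:00 (add 8h to convert from UTC-8).
Yosef ∩ Chen: 09:30-10:00, 10:30-11:00.
Yosef ∩ Chen ∩ Priya: 09:30-10:00.
Yosef ∩ Chen ∩ Priya ∩ Erik: 09:30-10:00.
Yosef ∩ Chen ∩ Priya ∩ Erik ∩ Esperanza: ∅.
Yosef ∩ Chen ∩ Priya ∩ Erik ∩ Esperanza ∩ Ana: ∅.
Yosef ∩ Chen ∩ Priya ∩ Erik ∩ Esperanza ∩ Ana ∩ Wiremu: ∅.
There is no time when everyone is free.
No common window is at least 60 minutes long.

none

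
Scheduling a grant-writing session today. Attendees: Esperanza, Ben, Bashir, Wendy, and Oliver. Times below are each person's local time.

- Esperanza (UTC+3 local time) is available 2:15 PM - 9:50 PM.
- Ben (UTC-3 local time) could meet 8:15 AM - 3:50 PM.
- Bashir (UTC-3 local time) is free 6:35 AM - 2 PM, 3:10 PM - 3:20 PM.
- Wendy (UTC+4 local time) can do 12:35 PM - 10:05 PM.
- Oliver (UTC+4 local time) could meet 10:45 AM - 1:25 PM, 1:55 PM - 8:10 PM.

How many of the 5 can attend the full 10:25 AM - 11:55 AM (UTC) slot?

Esperanza in UTC: 11:15-18:50 (subtract 3h to convert from UTC+3).
Ben in UTC: 11:15-18:50 (add 3h to convert from UTC-3).
Bashir in UTC: 09:35-17:00, 18:10-18:20 (add 3h to convert from UTC-3).
Wendy in UTC: 08:35-18:05 (subtract 4h to convert from UTC+4).
Oliver in UTC: 06:45-09:25, 09:55-16:10 (subtract 4h to convert from UTC+4).
Bashir, Wendy, and Oliver can make the full 10:25-11:55 slot — that's 3.

3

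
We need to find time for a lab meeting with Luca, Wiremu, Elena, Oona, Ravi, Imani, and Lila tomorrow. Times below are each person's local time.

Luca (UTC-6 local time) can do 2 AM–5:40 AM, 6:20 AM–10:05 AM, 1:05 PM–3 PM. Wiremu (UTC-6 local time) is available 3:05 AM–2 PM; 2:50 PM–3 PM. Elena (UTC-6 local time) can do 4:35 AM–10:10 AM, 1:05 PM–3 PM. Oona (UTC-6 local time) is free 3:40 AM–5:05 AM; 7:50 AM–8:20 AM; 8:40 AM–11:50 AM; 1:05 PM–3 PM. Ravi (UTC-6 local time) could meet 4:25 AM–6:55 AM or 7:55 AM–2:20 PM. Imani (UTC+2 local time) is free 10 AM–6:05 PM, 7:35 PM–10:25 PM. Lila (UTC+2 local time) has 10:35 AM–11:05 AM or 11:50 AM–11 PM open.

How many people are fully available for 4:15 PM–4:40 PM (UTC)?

4

Luca in UTC: 08:00-11:40, 12:20-16:05, 19:05-21:00 (add 6h to convert from UTC-6).
Wiremu in UTC: 09:05-20:00, 20:50-21:00 (add 6h to convert from UTC-6).
Elena in UTC: 10:35-16:10, 19:05-21:00 (add 6h to convert from UTC-6).
Oona in UTC: 09:40-11:05, 13:50-14:20, 14:40-17:50, 19:05-21:00 (add 6h to convert from UTC-6).
Ravi in UTC: 10:25-12:55, 13:55-20:20 (add 6h to convert from UTC-6).
Imani in UTC: 08:00-16:05, 17:35-20:25 (subtract 2h to convert from UTC+2).
Lila in UTC: 08:35-09:05, 09:50-21:00 (subtract 2h to convert from UTC+2).
Wiremu, Oona, Ravi, and Lila can make the full 16:15-16:40 slot — that's 4.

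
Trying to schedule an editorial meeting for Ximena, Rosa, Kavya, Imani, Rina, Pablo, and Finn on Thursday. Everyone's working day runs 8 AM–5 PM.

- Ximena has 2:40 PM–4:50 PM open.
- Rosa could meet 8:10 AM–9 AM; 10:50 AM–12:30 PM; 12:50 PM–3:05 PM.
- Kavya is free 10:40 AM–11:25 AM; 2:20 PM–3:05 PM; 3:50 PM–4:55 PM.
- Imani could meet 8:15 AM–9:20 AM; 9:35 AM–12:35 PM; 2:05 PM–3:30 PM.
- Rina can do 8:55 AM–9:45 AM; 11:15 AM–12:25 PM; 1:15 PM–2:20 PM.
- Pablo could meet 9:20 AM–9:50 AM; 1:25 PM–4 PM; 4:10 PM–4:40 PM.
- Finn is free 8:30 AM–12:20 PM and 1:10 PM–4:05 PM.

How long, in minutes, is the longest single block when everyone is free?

Ximena ∩ Rosa: 14:40-15:05.
Ximena ∩ Rosa ∩ Kavya: 14:40-15:05.
Ximena ∩ Rosa ∩ Kavya ∩ Imani: 14:40-15:05.
Ximena ∩ Rosa ∩ Kavya ∩ Imani ∩ Rina: ∅.
Ximena ∩ Rosa ∩ Kavya ∩ Imani ∩ Rina ∩ Pablo: ∅.
Ximena ∩ Rosa ∩ Kavya ∩ Imani ∩ Rina ∩ Pablo ∩ Finn: ∅.
There is no time when everyone is free.
No common window exists, so the longest block is 0 minutes.

0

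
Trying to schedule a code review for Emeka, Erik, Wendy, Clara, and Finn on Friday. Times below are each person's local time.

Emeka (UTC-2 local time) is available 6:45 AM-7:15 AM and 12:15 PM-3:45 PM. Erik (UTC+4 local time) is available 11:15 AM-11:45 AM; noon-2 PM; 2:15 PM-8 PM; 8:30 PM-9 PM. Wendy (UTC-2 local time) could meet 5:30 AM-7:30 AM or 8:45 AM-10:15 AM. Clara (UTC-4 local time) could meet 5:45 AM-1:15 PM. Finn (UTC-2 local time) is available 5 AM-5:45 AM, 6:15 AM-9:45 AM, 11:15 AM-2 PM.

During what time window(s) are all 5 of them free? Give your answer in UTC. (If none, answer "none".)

none

Emeka in UTC: 08:45-09:15, 14:15-17:45 (add 2h to convert from UTC-2).
Erik in UTC: 07:15-07:45, 08:00-10:00, 10:15-16:00, 16:30-17:00 (subtract 4h to convert from UTC+4).
Wendy in UTC: 07:30-09:30, 10:45-12:15 (add 2h to convert from UTC-2).
Clara in UTC: 09:45-17:15 (add 4h to convert from UTC-4).
Finn in UTC: 07:00-07:45, 08:15-11:45, 13:15-16:00 (add 2h to convert from UTC-2).
Emeka ∩ Erik: 08:45-09:15, 14:15-16:00, 16:30-17:00.
Emeka ∩ Erik ∩ Wendy: 08:45-09:15.
Emeka ∩ Erik ∩ Wendy ∩ Clara: ∅.
Emeka ∩ Erik ∩ Wendy ∩ Clara ∩ Finn: ∅.
There is no time when everyone is free.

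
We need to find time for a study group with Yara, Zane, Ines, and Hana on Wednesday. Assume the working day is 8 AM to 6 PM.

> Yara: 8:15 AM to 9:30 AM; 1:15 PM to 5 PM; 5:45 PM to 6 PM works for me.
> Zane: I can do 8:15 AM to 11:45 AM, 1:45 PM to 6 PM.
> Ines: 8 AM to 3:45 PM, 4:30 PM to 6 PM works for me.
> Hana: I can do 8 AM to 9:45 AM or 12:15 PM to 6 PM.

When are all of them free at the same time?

08:15-09:30, 13:45-15:45, 16:30-17:00, 17:45-18:00

Yara ∩ Zane: 08:15-09:30, 13:45-17:00, 17:45-18:00.
Yara ∩ Zane ∩ Ines: 08:15-09:30, 13:45-15:45, 16:30-17:00, 17:45-18:00.
Yara ∩ Zane ∩ Ines ∩ Hana: 08:15-09:30, 13:45-15:45, 16:30-17:00, 17:45-18:00.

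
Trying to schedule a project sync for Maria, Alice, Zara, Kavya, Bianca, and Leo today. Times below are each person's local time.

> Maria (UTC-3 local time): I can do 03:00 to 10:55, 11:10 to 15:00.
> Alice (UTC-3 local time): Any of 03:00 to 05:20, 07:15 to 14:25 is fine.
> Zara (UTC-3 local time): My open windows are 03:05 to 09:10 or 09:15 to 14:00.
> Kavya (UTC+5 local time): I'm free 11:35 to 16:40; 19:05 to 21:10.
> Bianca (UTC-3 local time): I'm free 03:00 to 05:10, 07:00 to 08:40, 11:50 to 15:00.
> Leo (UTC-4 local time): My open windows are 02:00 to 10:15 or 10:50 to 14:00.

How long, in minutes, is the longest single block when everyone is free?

Maria in UTC: 06:00-13:55, 14:10-18:00 (add 3h to convert from UTC-3).
Alice in UTC: 06:00-08:20, 10:15-17:25 (add 3h to convert from UTC-3).
Zara in UTC: 06:05-12:10, 12:15-17:00 (add 3h to convert from UTC-3).
Kavya in UTC: 06:35-11:40, 14:05-16:10 (subtract 5h to convert from UTC+5).
Bianca in UTC: 06:00-08:10, 10:00-11:40, 14:50-18:00 (add 3h to convert from UTC-3).
Leo in UTC: 06:00-14:15, 14:50-18:00 (add 4h to convert from UTC-4).
Maria ∩ Alice: 06:00-08:20, 10:15-13:55, 14:10-17:25.
Maria ∩ Alice ∩ Zara: 06:05-08:20, 10:15-12:10, 12:15-13:55, 14:10-17:00.
Maria ∩ Alice ∩ Zara ∩ Kavya: 06:35-08:20, 10:15-11:40, 14:10-16:10.
Maria ∩ Alice ∩ Zara ∩ Kavya ∩ Bianca: 06:35-08:10, 10:15-11:40, 14:50-16:10.
Maria ∩ Alice ∩ Zara ∩ Kavya ∩ Bianca ∩ Leo: 06:35-08:10, 10:15-11:40, 14:50-16:10.
Those are the intersection windows.
The longest is 06:35-08:10 at 95 minutes.

95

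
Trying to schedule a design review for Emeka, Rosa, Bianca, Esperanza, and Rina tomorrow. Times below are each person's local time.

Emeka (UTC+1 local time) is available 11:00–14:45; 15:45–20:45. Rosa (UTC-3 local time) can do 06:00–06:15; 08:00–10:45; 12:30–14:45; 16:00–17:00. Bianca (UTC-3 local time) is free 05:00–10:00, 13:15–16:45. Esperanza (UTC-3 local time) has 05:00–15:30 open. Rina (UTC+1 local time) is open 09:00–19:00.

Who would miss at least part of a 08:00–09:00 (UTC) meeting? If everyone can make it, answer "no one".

Emeka, Rosa

Emeka in UTC: 10:00-13:45, 14:45-19:45 (subtract 1h to convert from UTC+1).
Rosa in UTC: 09:00-09:15, 11:00-13:45, 15:30-17:45, 19:00-20:00 (add 3h to convert from UTC-3).
Bianca in UTC: 08:00-13:00, 16:15-19:45 (add 3h to convert from UTC-3).
Esperanza in UTC: 08:00-18:30 (add 3h to convert from UTC-3).
Rina in UTC: 08:00-18:00 (subtract 1h to convert from UTC+1).
Emeka: not fully free for 08:00-09:00. Rosa: not fully free for 08:00-09:00. Bianca: free for 08:00-09:00. Esperanza: free for 08:00-09:00. Rina: free for 08:00-09:00.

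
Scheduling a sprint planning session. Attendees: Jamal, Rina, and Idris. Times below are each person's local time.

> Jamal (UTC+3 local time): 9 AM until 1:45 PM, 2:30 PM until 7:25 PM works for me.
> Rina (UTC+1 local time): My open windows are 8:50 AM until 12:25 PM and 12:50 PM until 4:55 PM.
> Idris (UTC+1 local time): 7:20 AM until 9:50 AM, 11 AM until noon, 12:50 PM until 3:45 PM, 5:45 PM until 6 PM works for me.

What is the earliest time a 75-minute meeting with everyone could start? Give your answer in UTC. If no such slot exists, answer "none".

11:50

Jamal in UTC: 06:00-10:45, 11:30-16:25 (subtract 3h to convert from UTC+3).
Rina in UTC: 07:50-11:25, 11:50-15:55 (subtract 1h to convert from UTC+1).
Idris in UTC: 06:20-08:50, 10:00-11:00, 11:50-14:45, 16:45-17:00 (subtract 1h to convert from UTC+1).
Jamal ∩ Rina: 07:50-10:45, 11:50-15:55.
Jamal ∩ Rina ∩ Idris: 07:50-08:50, 10:00-10:45, 11:50-14:45.
Those are the intersection windows.
The first common window of at least 75 minutes is 11:50-14:45, so the earliest start is 11:50.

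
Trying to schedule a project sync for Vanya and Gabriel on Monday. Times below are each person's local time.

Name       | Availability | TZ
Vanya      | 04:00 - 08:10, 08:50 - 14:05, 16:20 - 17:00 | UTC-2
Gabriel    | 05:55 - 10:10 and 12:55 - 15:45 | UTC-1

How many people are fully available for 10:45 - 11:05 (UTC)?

1

Vanya in UTC: 06:00-10:10, 10:50-16:05, 18:20-19:00 (add 2h to convert from UTC-2).
Gabriel in UTC: 06:55-11:10, 13:55-16:45 (add 1h to convert from UTC-1).
Gabriel can make the full 10:45-11:05 slot — that's 1.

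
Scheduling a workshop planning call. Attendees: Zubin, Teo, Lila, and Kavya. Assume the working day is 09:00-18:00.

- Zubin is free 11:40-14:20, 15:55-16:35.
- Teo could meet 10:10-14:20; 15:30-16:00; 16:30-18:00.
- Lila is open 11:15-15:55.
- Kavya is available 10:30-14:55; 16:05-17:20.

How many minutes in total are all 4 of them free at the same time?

Zubin ∩ Teo: 11:40-14:20, 15:55-16:00, 16:30-16:35.
Zubin ∩ Teo ∩ Lila: 11:40-14:20.
Zubin ∩ Teo ∩ Lila ∩ Kavya: 11:40-14:20.
Those are the intersection windows.
That's a single block of 160 minutes.

160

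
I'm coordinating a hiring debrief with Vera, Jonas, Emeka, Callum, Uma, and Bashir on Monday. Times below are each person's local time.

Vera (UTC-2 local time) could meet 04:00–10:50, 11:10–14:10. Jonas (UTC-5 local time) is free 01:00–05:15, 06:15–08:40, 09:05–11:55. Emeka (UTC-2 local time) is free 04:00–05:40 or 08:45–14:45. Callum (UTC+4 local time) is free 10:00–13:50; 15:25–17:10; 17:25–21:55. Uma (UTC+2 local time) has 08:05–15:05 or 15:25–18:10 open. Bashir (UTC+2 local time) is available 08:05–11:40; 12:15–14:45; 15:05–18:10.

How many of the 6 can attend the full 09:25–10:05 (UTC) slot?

Vera in UTC: 06:00-12:50, 13:10-16:10 (add 2h to convert from UTC-2).
Jonas in UTC: 06:00-10:15, 11:15-13:40, 14:05-16:55 (add 5h to convert from UTC-5).
Emeka in UTC: 06:00-07:40, 10:45-16:45 (add 2h to convert from UTC-2).
Callum in UTC: 06:00-09:50, 11:25-13:10, 13:25-17:55 (subtract 4h to convert from UTC+4).
Uma in UTC: 06:05-13:05, 13:25-16:10 (subtract 2h to convert from UTC+2).
Bashir in UTC: 06:05-09:40, 10:15-12:45, 13:05-16:10 (subtract 2h to convert from UTC+2).
Vera, Jonas, and Uma can make the full 09:25-10:05 slot — that's 3.

3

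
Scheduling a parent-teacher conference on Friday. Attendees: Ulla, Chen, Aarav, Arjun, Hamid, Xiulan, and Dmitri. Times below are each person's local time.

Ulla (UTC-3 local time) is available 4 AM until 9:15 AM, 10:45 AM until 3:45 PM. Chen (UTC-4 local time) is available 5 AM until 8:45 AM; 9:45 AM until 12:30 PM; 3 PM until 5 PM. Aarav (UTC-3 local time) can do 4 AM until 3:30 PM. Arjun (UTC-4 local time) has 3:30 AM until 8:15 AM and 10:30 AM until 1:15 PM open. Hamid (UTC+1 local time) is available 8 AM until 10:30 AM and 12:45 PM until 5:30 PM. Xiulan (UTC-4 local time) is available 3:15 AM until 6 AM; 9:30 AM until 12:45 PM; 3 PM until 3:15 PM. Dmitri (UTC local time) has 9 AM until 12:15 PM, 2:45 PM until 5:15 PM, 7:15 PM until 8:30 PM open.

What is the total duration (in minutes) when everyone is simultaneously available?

Ulla in UTC: 07:00-12:15, 13:45-18:45 (add 3h to convert from UTC-3).
Chen in UTC: 09:00-12:45, 13:45-16:30, 19:00-21:00 (add 4h to convert from UTC-4).
Aarav in UTC: 07:00-18:30 (add 3h to convert from UTC-3).
Arjun in UTC: 07:30-12:15, 14:30-17:15 (add 4h to convert from UTC-4).
Hamid in UTC: 07:00-09:30, 11:45-16:30 (subtract 1h to convert from UTC+1).
Xiulan in UTC: 07:15-10:00, 13:30-16:45, 19:00-19:15 (add 4h to convert from UTC-4).
Dmitri in UTC: 09:00-12:15, 14:45-17:15, 19:15-20:30.
Ulla ∩ Chen: 09:00-12:15, 13:45-16:30.
Ulla ∩ Chen ∩ Aarav: 09:00-12:15, 13:45-16:30.
Ulla ∩ Chen ∩ Aarav ∩ Arjun: 09:00-12:15, 14:30-16:30.
Ulla ∩ Chen ∩ Aarav ∩ Arjun ∩ Hamid: 09:00-09:30, 11:45-12:15, 14:30-16:30.
Ulla ∩ Chen ∩ Aarav ∩ Arjun ∩ Hamid ∩ Xiulan: 09:00-09:30, 14:30-16:30.
Ulla ∩ Chen ∩ Aarav ∩ Arjun ∩ Hamid ∩ Xiulan ∩ Dmitri: 09:00-09:30, 14:45-16:30.
Summing the common windows: 30 + 105 = 135 minutes.

135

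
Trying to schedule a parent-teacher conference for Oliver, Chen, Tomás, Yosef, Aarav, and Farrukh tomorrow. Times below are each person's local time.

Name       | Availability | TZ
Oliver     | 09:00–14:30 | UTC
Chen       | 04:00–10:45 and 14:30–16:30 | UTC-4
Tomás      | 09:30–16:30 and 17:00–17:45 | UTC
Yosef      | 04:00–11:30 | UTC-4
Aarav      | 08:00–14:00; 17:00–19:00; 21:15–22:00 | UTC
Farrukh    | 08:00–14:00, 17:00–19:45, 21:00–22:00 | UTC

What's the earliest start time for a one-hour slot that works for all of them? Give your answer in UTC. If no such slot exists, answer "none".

09:30

Oliver in UTC: 09:00-14:30.
Chen in UTC: 08:00-14:45, 18:30-20:30 (add 4h to convert from UTC-4).
Tomás in UTC: 09:30-16:30, 17:00-17:45.
Yosef in UTC: 08:00-15:30 (add 4h to convert from UTC-4).
Aarav in UTC: 08:00-14:00, 17:00-19:00, 21:15-22:00.
Farrukh in UTC: 08:00-14:00, 17:00-19:45, 21:00-22:00.
Oliver ∩ Chen: 09:00-14:30.
Oliver ∩ Chen ∩ Tomás: 09:30-14:30.
Oliver ∩ Chen ∩ Tomás ∩ Yosef: 09:30-14:30.
Oliver ∩ Chen ∩ Tomás ∩ Yosef ∩ Aarav: 09:30-14:00.
Oliver ∩ Chen ∩ Tomás ∩ Yosef ∩ Aarav ∩ Farrukh: 09:30-14:00.
The first common window of at least 60 minutes is 09:30-14:00, so the earliest start is 09:30.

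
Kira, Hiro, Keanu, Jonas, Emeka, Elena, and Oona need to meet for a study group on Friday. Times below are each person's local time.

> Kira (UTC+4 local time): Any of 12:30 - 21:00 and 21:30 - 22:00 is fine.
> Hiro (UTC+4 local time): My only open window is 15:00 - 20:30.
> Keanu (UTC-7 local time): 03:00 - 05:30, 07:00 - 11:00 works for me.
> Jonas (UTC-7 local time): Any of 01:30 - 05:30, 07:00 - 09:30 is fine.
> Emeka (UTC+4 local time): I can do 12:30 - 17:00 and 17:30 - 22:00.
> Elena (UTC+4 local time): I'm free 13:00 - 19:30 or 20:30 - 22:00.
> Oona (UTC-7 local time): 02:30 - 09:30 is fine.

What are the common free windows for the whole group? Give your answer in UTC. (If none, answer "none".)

Kira in UTC: 08:30-17:00, 17:30-18:00 (subtract 4h to convert from UTC+4).
Hiro in UTC: 11:00-16:30 (subtract 4h to convert from UTC+4).
Keanu in UTC: 10:00-12:30, 14:00-18:00 (add 7h to convert from UTC-7).
Jonas in UTC: 08:30-12:30, 14:00-16:30 (add 7h to convert from UTC-7).
Emeka in UTC: 08:30-13:00, 13:30-18:00 (subtract 4h to convert from UTC+4).
Elena in UTC: 09:00-15:30, 16:30-18:00 (subtract 4h to convert from UTC+4).
Oona in UTC: 09:30-16:30 (add 7h to convert from UTC-7).
Kira ∩ Hiro: 11:00-16:30.
Kira ∩ Hiro ∩ Keanu: 11:00-12:30, 14:00-16:30.
Kira ∩ Hiro ∩ Keanu ∩ Jonas: 11:00-12:30, 14:00-16:30.
Kira ∩ Hiro ∩ Keanu ∩ Jonas ∩ Emeka: 11:00-12:30, 14:00-16:30.
Kira ∩ Hiro ∩ Keanu ∩ Jonas ∩ Emeka ∩ Elena: 11:00-12:30, 14:00-15:30.
Kira ∩ Hiro ∩ Keanu ∩ Jonas ∩ Emeka ∩ Elena ∩ Oona: 11:00-12:30, 14:00-15:30.

11:00-12:30, 14:00-15:30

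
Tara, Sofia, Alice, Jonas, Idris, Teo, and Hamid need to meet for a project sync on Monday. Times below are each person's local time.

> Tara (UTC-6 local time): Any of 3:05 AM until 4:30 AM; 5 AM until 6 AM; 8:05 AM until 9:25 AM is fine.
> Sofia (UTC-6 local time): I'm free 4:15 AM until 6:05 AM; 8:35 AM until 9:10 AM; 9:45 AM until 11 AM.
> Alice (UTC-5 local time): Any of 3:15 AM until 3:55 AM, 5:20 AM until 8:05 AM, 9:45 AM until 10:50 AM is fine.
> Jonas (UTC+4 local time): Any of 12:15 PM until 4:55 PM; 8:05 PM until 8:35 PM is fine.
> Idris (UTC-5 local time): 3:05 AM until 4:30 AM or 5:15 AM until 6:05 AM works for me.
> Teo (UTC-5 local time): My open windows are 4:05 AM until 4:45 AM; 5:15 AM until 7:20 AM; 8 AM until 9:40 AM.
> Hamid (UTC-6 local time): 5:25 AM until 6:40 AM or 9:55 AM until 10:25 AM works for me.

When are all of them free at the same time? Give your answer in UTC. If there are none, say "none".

Tara in UTC: 09:05-10:30, 11:00-12:00, 14:05-15:25 (add 6h to convert from UTC-6).
Sofia in UTC: 10:15-12:05, 14:35-15:10, 15:45-17:00 (add 6h to convert from UTC-6).
Alice in UTC: 08:15-08:55, 10:20-13:05, 14:45-15:50 (add 5h to convert from UTC-5).
Jonas in UTC: 08:15-12:55, 16:05-16:35 (subtract 4h to convert from UTC+4).
Idris in UTC: 08:05-09:30, 10:15-11:05 (add 5h to convert from UTC-5).
Teo in UTC: 09:05-09:45, 10:15-12:20, 13:00-14:40 (add 5h to convert from UTC-5).
Hamid in UTC: 11:25-12:40, 15:55-16:25 (add 6h to convert from UTC-6).
Tara ∩ Sofia: 10:15-10:30, 11:00-12:00, 14:35-15:10.
Tara ∩ Sofia ∩ Alice: 10:20-10:30, 11:00-12:00, 14:45-15:10.
Tara ∩ Sofia ∩ Alice ∩ Jonas: 10:20-10:30, 11:00-12:00.
Tara ∩ Sofia ∩ Alice ∩ Jonas ∩ Idris: 10:20-10:30, 11:00-11:05.
Tara ∩ Sofia ∩ Alice ∩ Jonas ∩ Idris ∩ Teo: 10:20-10:30, 11:00-11:05.
Tara ∩ Sofia ∩ Alice ∩ Jonas ∩ Idris ∩ Teo ∩ Hamid: ∅.
There is no time when everyone is free.

none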